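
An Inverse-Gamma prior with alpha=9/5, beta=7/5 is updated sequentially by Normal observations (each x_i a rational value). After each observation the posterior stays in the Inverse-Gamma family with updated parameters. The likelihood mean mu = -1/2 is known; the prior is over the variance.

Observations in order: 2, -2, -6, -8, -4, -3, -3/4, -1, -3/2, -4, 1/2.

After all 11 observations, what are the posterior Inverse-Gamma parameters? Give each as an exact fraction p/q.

obs 1: x=2 → posterior Inverse-Gamma(23/10, 181/40)
obs 2: x=-2 → posterior Inverse-Gamma(14/5, 113/20)
obs 3: x=-6 → posterior Inverse-Gamma(33/10, 831/40)
obs 4: x=-8 → posterior Inverse-Gamma(19/5, 489/10)
obs 5: x=-4 → posterior Inverse-Gamma(43/10, 2201/40)
obs 6: x=-3 → posterior Inverse-Gamma(24/5, 1163/20)
obs 7: x=-3/4 → posterior Inverse-Gamma(53/10, 9309/160)
obs 8: x=-1 → posterior Inverse-Gamma(29/5, 9329/160)
obs 9: x=-3/2 → posterior Inverse-Gamma(63/10, 9409/160)
obs 10: x=-4 → posterior Inverse-Gamma(34/5, 10389/160)
obs 11: x=1/2 → posterior Inverse-Gamma(73/10, 10469/160)

alpha=73/10, beta=10469/160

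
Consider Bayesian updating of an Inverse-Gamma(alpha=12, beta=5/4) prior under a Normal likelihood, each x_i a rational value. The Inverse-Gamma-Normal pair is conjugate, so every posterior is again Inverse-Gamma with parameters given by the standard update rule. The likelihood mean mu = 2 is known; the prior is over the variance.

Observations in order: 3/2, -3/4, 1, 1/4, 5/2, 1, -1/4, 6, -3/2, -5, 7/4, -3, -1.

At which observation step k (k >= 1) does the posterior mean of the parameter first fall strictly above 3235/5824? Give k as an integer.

k = 6

obs 1: x=3/2 → posterior Inverse-Gamma(25/2, 11/8)
obs 2: x=-3/4 → posterior Inverse-Gamma(13, 165/32)
obs 3: x=1 → posterior Inverse-Gamma(27/2, 181/32)
obs 4: x=1/4 → posterior Inverse-Gamma(14, 115/16)
obs 5: x=5/2 → posterior Inverse-Gamma(29/2, 117/16)
obs 6: x=1 → posterior Inverse-Gamma(15, 125/16)
obs 7: x=-1/4 → posterior Inverse-Gamma(31/2, 331/32)
obs 8: x=6 → posterior Inverse-Gamma(16, 587/32)
obs 9: x=-3/2 → posterior Inverse-Gamma(33/2, 783/32)
obs 10: x=-5 → posterior Inverse-Gamma(17, 1567/32)
obs 11: x=7/4 → posterior Inverse-Gamma(35/2, 49)
obs 12: x=-3 → posterior Inverse-Gamma(18, 123/2)
obs 13: x=-1 → posterior Inverse-Gamma(37/2, 66)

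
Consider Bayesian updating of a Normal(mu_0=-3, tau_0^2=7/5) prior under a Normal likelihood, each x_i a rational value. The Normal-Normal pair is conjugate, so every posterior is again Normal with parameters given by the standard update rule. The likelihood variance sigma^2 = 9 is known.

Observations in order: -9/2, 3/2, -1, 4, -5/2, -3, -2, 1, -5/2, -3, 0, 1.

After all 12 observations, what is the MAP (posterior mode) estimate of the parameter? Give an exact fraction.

obs 1: x=-9/2 → posterior Normal(-333/104, 63/52)
obs 2: x=3/2 → posterior Normal(-156/59, 63/59)
obs 3: x=-1 → posterior Normal(-163/66, 21/22)
obs 4: x=4 → posterior Normal(-135/73, 63/73)
obs 5: x=-5/2 → posterior Normal(-61/32, 63/80)
obs 6: x=-3 → posterior Normal(-347/174, 21/29)
obs 7: x=-2 → posterior Normal(-375/188, 63/94)
obs 8: x=1 → posterior Normal(-361/202, 63/101)
obs 9: x=-5/2 → posterior Normal(-11/6, 7/12)
obs 10: x=-3 → posterior Normal(-219/115, 63/115)
obs 11: x=0 → posterior Normal(-219/122, 63/122)
obs 12: x=1 → posterior Normal(-212/129, 21/43)

-212/129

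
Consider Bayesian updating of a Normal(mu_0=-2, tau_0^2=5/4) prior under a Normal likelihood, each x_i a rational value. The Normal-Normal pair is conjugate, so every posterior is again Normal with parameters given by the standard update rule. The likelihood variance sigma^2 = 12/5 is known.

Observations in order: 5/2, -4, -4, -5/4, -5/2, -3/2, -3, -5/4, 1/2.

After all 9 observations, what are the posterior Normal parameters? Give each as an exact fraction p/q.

mu_0=-131/78, tau_0^2=20/91

obs 1: x=5/2 → posterior Normal(-67/146, 60/73)
obs 2: x=-4 → posterior Normal(-267/196, 30/49)
obs 3: x=-4 → posterior Normal(-467/246, 20/41)
obs 4: x=-5/4 → posterior Normal(-1059/592, 15/37)
obs 5: x=-5/2 → posterior Normal(-1309/692, 60/173)
obs 6: x=-3/2 → posterior Normal(-1459/792, 10/33)
obs 7: x=-3 → posterior Normal(-1759/892, 60/223)
obs 8: x=-5/4 → posterior Normal(-471/248, 15/62)
obs 9: x=1/2 → posterior Normal(-131/78, 20/91)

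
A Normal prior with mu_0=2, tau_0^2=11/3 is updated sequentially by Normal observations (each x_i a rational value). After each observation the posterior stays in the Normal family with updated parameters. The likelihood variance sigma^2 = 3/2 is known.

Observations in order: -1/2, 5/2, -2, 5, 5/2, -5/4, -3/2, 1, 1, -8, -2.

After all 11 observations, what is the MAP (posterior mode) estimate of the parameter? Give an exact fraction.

-107/502

obs 1: x=-1/2 → posterior Normal(7/31, 33/31)
obs 2: x=5/2 → posterior Normal(62/53, 33/53)
obs 3: x=-2 → posterior Normal(6/25, 11/25)
obs 4: x=5 → posterior Normal(128/97, 33/97)
obs 5: x=5/2 → posterior Normal(183/119, 33/119)
obs 6: x=-5/4 → posterior Normal(311/282, 11/47)
obs 7: x=-3/2 → posterior Normal(245/326, 33/163)
obs 8: x=1 → posterior Normal(289/370, 33/185)
obs 9: x=1 → posterior Normal(37/46, 11/69)
obs 10: x=-8 → posterior Normal(-19/458, 33/229)
obs 11: x=-2 → posterior Normal(-107/502, 33/251)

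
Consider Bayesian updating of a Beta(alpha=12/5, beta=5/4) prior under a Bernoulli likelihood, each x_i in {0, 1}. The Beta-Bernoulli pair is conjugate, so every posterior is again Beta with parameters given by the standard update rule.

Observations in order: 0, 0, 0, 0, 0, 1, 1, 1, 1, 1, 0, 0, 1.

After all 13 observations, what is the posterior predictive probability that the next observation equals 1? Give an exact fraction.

obs 1: x=0 → posterior Beta(12/5, 9/4)
obs 2: x=0 → posterior Beta(12/5, 13/4)
obs 3: x=0 → posterior Beta(12/5, 17/4)
obs 4: x=0 → posterior Beta(12/5, 21/4)
obs 5: x=0 → posterior Beta(12/5, 25/4)
obs 6: x=1 → posterior Beta(17/5, 25/4)
obs 7: x=1 → posterior Beta(22/5, 25/4)
obs 8: x=1 → posterior Beta(27/5, 25/4)
obs 9: x=1 → posterior Beta(32/5, 25/4)
obs 10: x=1 → posterior Beta(37/5, 25/4)
obs 11: x=0 → posterior Beta(37/5, 29/4)
obs 12: x=0 → posterior Beta(37/5, 33/4)
obs 13: x=1 → posterior Beta(42/5, 33/4)

56/111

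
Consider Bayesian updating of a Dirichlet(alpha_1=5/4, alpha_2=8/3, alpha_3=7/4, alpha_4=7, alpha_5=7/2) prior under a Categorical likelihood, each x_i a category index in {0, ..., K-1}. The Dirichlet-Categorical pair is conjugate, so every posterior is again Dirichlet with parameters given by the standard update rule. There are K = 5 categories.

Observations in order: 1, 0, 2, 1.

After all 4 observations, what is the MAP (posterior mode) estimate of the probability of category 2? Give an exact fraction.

3/26

obs 1: x=1 → posterior Dirichlet(5/4, 11/3, 7/4, 7, 7/2)
obs 2: x=0 → posterior Dirichlet(9/4, 11/3, 7/4, 7, 7/2)
obs 3: x=2 → posterior Dirichlet(9/4, 11/3, 11/4, 7, 7/2)
obs 4: x=1 → posterior Dirichlet(9/4, 14/3, 11/4, 7, 7/2)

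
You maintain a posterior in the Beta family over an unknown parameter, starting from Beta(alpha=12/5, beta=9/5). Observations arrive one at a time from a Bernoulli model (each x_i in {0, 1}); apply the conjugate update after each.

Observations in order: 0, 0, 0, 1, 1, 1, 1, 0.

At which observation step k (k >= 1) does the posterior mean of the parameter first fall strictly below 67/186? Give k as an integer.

k = 3

obs 1: x=0 → posterior Beta(12/5, 14/5)
obs 2: x=0 → posterior Beta(12/5, 19/5)
obs 3: x=0 → posterior Beta(12/5, 24/5)
obs 4: x=1 → posterior Beta(17/5, 24/5)
obs 5: x=1 → posterior Beta(22/5, 24/5)
obs 6: x=1 → posterior Beta(27/5, 24/5)
obs 7: x=1 → posterior Beta(32/5, 24/5)
obs 8: x=0 → posterior Beta(32/5, 29/5)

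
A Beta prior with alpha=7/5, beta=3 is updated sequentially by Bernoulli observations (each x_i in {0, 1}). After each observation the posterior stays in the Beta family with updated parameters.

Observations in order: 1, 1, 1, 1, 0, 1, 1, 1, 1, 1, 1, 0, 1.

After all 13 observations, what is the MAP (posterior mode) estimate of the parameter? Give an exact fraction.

obs 1: x=1 → posterior Beta(12/5, 3)
obs 2: x=1 → posterior Beta(17/5, 3)
obs 3: x=1 → posterior Beta(22/5, 3)
obs 4: x=1 → posterior Beta(27/5, 3)
obs 5: x=0 → posterior Beta(27/5, 4)
obs 6: x=1 → posterior Beta(32/5, 4)
obs 7: x=1 → posterior Beta(37/5, 4)
obs 8: x=1 → posterior Beta(42/5, 4)
obs 9: x=1 → posterior Beta(47/5, 4)
obs 10: x=1 → posterior Beta(52/5, 4)
obs 11: x=1 → posterior Beta(57/5, 4)
obs 12: x=0 → posterior Beta(57/5, 5)
obs 13: x=1 → posterior Beta(62/5, 5)

57/77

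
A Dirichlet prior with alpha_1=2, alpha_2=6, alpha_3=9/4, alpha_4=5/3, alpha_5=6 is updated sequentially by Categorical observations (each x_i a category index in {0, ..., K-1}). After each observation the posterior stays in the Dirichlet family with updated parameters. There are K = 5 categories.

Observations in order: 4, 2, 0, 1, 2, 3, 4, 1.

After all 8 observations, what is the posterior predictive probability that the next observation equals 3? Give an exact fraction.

obs 1: x=4 → posterior Dirichlet(2, 6, 9/4, 5/3, 7)
obs 2: x=2 → posterior Dirichlet(2, 6, 13/4, 5/3, 7)
obs 3: x=0 → posterior Dirichlet(3, 6, 13/4, 5/3, 7)
obs 4: x=1 → posterior Dirichlet(3, 7, 13/4, 5/3, 7)
obs 5: x=2 → posterior Dirichlet(3, 7, 17/4, 5/3, 7)
obs 6: x=3 → posterior Dirichlet(3, 7, 17/4, 8/3, 7)
obs 7: x=4 → posterior Dirichlet(3, 7, 17/4, 8/3, 8)
obs 8: x=1 → posterior Dirichlet(3, 8, 17/4, 8/3, 8)

32/311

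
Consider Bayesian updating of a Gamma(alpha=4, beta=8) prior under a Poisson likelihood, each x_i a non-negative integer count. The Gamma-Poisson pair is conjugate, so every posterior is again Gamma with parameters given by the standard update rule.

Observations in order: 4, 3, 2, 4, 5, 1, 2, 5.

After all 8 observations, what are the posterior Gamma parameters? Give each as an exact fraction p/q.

obs 1: x=4 → posterior Gamma(8, 9)
obs 2: x=3 → posterior Gamma(11, 10)
obs 3: x=2 → posterior Gamma(13, 11)
obs 4: x=4 → posterior Gamma(17, 12)
obs 5: x=5 → posterior Gamma(22, 13)
obs 6: x=1 → posterior Gamma(23, 14)
obs 7: x=2 → posterior Gamma(25, 15)
obs 8: x=5 → posterior Gamma(30, 16)

alpha=30, beta=16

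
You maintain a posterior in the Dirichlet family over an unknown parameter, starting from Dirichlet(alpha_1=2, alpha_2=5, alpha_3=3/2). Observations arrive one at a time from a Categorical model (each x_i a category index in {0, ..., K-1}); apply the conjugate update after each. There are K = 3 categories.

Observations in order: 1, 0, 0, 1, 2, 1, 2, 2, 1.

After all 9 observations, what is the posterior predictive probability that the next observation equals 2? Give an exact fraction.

9/35

obs 1: x=1 → posterior Dirichlet(2, 6, 3/2)
obs 2: x=0 → posterior Dirichlet(3, 6, 3/2)
obs 3: x=0 → posterior Dirichlet(4, 6, 3/2)
obs 4: x=1 → posterior Dirichlet(4, 7, 3/2)
obs 5: x=2 → posterior Dirichlet(4, 7, 5/2)
obs 6: x=1 → posterior Dirichlet(4, 8, 5/2)
obs 7: x=2 → posterior Dirichlet(4, 8, 7/2)
obs 8: x=2 → posterior Dirichlet(4, 8, 9/2)
obs 9: x=1 → posterior Dirichlet(4, 9, 9/2)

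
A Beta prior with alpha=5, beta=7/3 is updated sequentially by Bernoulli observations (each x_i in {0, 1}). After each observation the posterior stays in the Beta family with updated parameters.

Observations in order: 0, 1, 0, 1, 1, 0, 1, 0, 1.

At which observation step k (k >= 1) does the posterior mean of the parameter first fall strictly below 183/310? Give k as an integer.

obs 1: x=0 → posterior Beta(5, 10/3)
obs 2: x=1 → posterior Beta(6, 10/3)
obs 3: x=0 → posterior Beta(6, 13/3)
obs 4: x=1 → posterior Beta(7, 13/3)
obs 5: x=1 → posterior Beta(8, 13/3)
obs 6: x=0 → posterior Beta(8, 16/3)
obs 7: x=1 → posterior Beta(9, 16/3)
obs 8: x=0 → posterior Beta(9, 19/3)
obs 9: x=1 → posterior Beta(10, 19/3)

k = 3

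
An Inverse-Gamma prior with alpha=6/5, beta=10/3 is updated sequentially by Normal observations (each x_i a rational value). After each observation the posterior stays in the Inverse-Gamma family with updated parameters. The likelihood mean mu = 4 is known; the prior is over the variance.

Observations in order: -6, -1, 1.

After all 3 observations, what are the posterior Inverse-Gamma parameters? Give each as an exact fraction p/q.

obs 1: x=-6 → posterior Inverse-Gamma(17/10, 160/3)
obs 2: x=-1 → posterior Inverse-Gamma(11/5, 395/6)
obs 3: x=1 → posterior Inverse-Gamma(27/10, 211/3)

alpha=27/10, beta=211/3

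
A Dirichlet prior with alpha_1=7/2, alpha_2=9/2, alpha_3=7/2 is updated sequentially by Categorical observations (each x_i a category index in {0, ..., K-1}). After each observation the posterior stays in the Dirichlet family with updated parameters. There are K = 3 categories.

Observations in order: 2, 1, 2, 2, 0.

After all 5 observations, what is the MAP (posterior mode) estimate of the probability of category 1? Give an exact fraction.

obs 1: x=2 → posterior Dirichlet(7/2, 9/2, 9/2)
obs 2: x=1 → posterior Dirichlet(7/2, 11/2, 9/2)
obs 3: x=2 → posterior Dirichlet(7/2, 11/2, 11/2)
obs 4: x=2 → posterior Dirichlet(7/2, 11/2, 13/2)
obs 5: x=0 → posterior Dirichlet(9/2, 11/2, 13/2)

1/3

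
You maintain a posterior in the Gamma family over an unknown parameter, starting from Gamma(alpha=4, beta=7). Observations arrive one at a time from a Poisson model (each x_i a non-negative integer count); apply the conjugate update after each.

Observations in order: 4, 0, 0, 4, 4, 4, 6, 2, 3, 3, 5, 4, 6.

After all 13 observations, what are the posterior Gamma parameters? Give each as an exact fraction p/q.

alpha=49, beta=20

obs 1: x=4 → posterior Gamma(8, 8)
obs 2: x=0 → posterior Gamma(8, 9)
obs 3: x=0 → posterior Gamma(8, 10)
obs 4: x=4 → posterior Gamma(12, 11)
obs 5: x=4 → posterior Gamma(16, 12)
obs 6: x=4 → posterior Gamma(20, 13)
obs 7: x=6 → posterior Gamma(26, 14)
obs 8: x=2 → posterior Gamma(28, 15)
obs 9: x=3 → posterior Gamma(31, 16)
obs 10: x=3 → posterior Gamma(34, 17)
obs 11: x=5 → posterior Gamma(39, 18)
obs 12: x=4 → posterior Gamma(43, 19)
obs 13: x=6 → posterior Gamma(49, 20)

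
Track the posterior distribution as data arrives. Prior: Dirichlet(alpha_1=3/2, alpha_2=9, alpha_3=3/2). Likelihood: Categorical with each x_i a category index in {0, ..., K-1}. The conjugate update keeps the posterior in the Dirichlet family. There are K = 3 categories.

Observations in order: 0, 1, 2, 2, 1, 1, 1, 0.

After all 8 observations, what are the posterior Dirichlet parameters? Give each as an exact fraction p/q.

alpha_1=7/2, alpha_2=13, alpha_3=7/2

obs 1: x=0 → posterior Dirichlet(5/2, 9, 3/2)
obs 2: x=1 → posterior Dirichlet(5/2, 10, 3/2)
obs 3: x=2 → posterior Dirichlet(5/2, 10, 5/2)
obs 4: x=2 → posterior Dirichlet(5/2, 10, 7/2)
obs 5: x=1 → posterior Dirichlet(5/2, 11, 7/2)
obs 6: x=1 → posterior Dirichlet(5/2, 12, 7/2)
obs 7: x=1 → posterior Dirichlet(5/2, 13, 7/2)
obs 8: x=0 → posterior Dirichlet(7/2, 13, 7/2)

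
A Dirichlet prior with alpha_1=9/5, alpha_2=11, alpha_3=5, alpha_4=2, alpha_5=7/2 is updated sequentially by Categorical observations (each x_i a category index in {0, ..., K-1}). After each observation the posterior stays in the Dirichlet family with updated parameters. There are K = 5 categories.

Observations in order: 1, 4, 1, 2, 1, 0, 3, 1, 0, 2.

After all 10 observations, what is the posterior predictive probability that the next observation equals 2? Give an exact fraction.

obs 1: x=1 → posterior Dirichlet(9/5, 12, 5, 2, 7/2)
obs 2: x=4 → posterior Dirichlet(9/5, 12, 5, 2, 9/2)
obs 3: x=1 → posterior Dirichlet(9/5, 13, 5, 2, 9/2)
obs 4: x=2 → posterior Dirichlet(9/5, 13, 6, 2, 9/2)
obs 5: x=1 → posterior Dirichlet(9/5, 14, 6, 2, 9/2)
obs 6: x=0 → posterior Dirichlet(14/5, 14, 6, 2, 9/2)
obs 7: x=3 → posterior Dirichlet(14/5, 14, 6, 3, 9/2)
obs 8: x=1 → posterior Dirichlet(14/5, 15, 6, 3, 9/2)
obs 9: x=0 → posterior Dirichlet(19/5, 15, 6, 3, 9/2)
obs 10: x=2 → posterior Dirichlet(19/5, 15, 7, 3, 9/2)

70/333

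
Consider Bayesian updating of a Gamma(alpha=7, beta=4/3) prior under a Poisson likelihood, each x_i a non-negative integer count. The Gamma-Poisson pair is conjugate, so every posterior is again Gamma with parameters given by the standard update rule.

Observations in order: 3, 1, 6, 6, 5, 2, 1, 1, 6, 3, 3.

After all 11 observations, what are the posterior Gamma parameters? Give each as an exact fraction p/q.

obs 1: x=3 → posterior Gamma(10, 7/3)
obs 2: x=1 → posterior Gamma(11, 10/3)
obs 3: x=6 → posterior Gamma(17, 13/3)
obs 4: x=6 → posterior Gamma(23, 16/3)
obs 5: x=5 → posterior Gamma(28, 19/3)
obs 6: x=2 → posterior Gamma(30, 22/3)
obs 7: x=1 → posterior Gamma(31, 25/3)
obs 8: x=1 → posterior Gamma(32, 28/3)
obs 9: x=6 → posterior Gamma(38, 31/3)
obs 10: x=3 → posterior Gamma(41, 34/3)
obs 11: x=3 → posterior Gamma(44, 37/3)

alpha=44, beta=37/3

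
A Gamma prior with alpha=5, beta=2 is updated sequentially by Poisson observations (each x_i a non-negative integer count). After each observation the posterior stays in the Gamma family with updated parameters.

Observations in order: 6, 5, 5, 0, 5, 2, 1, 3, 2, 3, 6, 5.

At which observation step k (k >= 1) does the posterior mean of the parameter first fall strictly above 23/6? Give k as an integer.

obs 1: x=6 → posterior Gamma(11, 3)
obs 2: x=5 → posterior Gamma(16, 4)
obs 3: x=5 → posterior Gamma(21, 5)
obs 4: x=0 → posterior Gamma(21, 6)
obs 5: x=5 → posterior Gamma(26, 7)
obs 6: x=2 → posterior Gamma(28, 8)
obs 7: x=1 → posterior Gamma(29, 9)
obs 8: x=3 → posterior Gamma(32, 10)
obs 9: x=2 → posterior Gamma(34, 11)
obs 10: x=3 → posterior Gamma(37, 12)
obs 11: x=6 → posterior Gamma(43, 13)
obs 12: x=5 → posterior Gamma(48, 14)

k = 2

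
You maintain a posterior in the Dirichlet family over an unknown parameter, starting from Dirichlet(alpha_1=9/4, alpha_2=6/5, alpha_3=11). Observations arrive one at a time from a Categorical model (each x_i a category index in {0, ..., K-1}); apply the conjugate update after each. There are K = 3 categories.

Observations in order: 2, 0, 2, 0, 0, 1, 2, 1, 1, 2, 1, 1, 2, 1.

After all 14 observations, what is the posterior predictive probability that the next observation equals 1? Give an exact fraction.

obs 1: x=2 → posterior Dirichlet(9/4, 6/5, 12)
obs 2: x=0 → posterior Dirichlet(13/4, 6/5, 12)
obs 3: x=2 → posterior Dirichlet(13/4, 6/5, 13)
obs 4: x=0 → posterior Dirichlet(17/4, 6/5, 13)
obs 5: x=0 → posterior Dirichlet(21/4, 6/5, 13)
obs 6: x=1 → posterior Dirichlet(21/4, 11/5, 13)
obs 7: x=2 → posterior Dirichlet(21/4, 11/5, 14)
obs 8: x=1 → posterior Dirichlet(21/4, 16/5, 14)
obs 9: x=1 → posterior Dirichlet(21/4, 21/5, 14)
obs 10: x=2 → posterior Dirichlet(21/4, 21/5, 15)
obs 11: x=1 → posterior Dirichlet(21/4, 26/5, 15)
obs 12: x=1 → posterior Dirichlet(21/4, 31/5, 15)
obs 13: x=2 → posterior Dirichlet(21/4, 31/5, 16)
obs 14: x=1 → posterior Dirichlet(21/4, 36/5, 16)

144/569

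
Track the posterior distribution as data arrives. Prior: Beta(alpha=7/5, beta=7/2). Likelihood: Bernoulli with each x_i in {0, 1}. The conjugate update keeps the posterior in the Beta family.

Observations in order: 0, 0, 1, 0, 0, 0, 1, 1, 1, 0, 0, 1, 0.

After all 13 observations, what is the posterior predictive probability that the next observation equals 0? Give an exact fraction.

obs 1: x=0 → posterior Beta(7/5, 9/2)
obs 2: x=0 → posterior Beta(7/5, 11/2)
obs 3: x=1 → posterior Beta(12/5, 11/2)
obs 4: x=0 → posterior Beta(12/5, 13/2)
obs 5: x=0 → posterior Beta(12/5, 15/2)
obs 6: x=0 → posterior Beta(12/5, 17/2)
obs 7: x=1 → posterior Beta(17/5, 17/2)
obs 8: x=1 → posterior Beta(22/5, 17/2)
obs 9: x=1 → posterior Beta(27/5, 17/2)
obs 10: x=0 → posterior Beta(27/5, 19/2)
obs 11: x=0 → posterior Beta(27/5, 21/2)
obs 12: x=1 → posterior Beta(32/5, 21/2)
obs 13: x=0 → posterior Beta(32/5, 23/2)

115/179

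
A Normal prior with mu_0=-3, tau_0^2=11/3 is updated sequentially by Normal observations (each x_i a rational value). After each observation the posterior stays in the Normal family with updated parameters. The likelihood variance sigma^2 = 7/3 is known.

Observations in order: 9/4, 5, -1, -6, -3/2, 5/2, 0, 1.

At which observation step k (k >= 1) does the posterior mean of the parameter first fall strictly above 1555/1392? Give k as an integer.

obs 1: x=9/4 → posterior Normal(5/24, 77/54)
obs 2: x=5 → posterior Normal(235/116, 77/87)
obs 3: x=-1 → posterior Normal(191/160, 77/120)
obs 4: x=-6 → posterior Normal(-73/204, 77/153)
obs 5: x=-3/2 → posterior Normal(-139/248, 77/186)
obs 6: x=5/2 → posterior Normal(-29/292, 77/219)
obs 7: x=0 → posterior Normal(-29/336, 11/36)
obs 8: x=1 → posterior Normal(3/76, 77/285)

k = 2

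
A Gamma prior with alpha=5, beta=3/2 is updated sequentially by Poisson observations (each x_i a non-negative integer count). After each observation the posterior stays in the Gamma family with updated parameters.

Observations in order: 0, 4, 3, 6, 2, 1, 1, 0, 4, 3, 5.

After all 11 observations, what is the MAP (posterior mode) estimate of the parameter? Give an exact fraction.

obs 1: x=0 → posterior Gamma(5, 5/2)
obs 2: x=4 → posterior Gamma(9, 7/2)
obs 3: x=3 → posterior Gamma(12, 9/2)
obs 4: x=6 → posterior Gamma(18, 11/2)
obs 5: x=2 → posterior Gamma(20, 13/2)
obs 6: x=1 → posterior Gamma(21, 15/2)
obs 7: x=1 → posterior Gamma(22, 17/2)
obs 8: x=0 → posterior Gamma(22, 19/2)
obs 9: x=4 → posterior Gamma(26, 21/2)
obs 10: x=3 → posterior Gamma(29, 23/2)
obs 11: x=5 → posterior Gamma(34, 25/2)

66/25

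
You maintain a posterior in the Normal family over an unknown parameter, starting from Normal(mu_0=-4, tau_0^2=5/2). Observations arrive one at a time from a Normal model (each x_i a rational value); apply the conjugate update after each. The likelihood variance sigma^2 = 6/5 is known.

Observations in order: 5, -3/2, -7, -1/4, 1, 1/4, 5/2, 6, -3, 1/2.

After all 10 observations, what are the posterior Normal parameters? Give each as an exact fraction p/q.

mu_0=79/524, tau_0^2=15/131

obs 1: x=5 → posterior Normal(77/37, 30/37)
obs 2: x=-3/2 → posterior Normal(79/124, 15/31)
obs 3: x=-7 → posterior Normal(-271/174, 10/29)
obs 4: x=-1/4 → posterior Normal(-81/64, 15/56)
obs 5: x=1 → posterior Normal(-467/548, 30/137)
obs 6: x=1/4 → posterior Normal(-221/324, 5/27)
obs 7: x=5/2 → posterior Normal(-48/187, 30/187)
obs 8: x=6 → posterior Normal(51/106, 15/106)
obs 9: x=-3 → posterior Normal(9/79, 10/79)
obs 10: x=1/2 → posterior Normal(79/524, 15/131)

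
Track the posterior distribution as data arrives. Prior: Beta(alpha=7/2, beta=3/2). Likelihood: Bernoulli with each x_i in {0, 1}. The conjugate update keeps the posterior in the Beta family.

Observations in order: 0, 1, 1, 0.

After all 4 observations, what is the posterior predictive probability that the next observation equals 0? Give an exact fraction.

obs 1: x=0 → posterior Beta(7/2, 5/2)
obs 2: x=1 → posterior Beta(9/2, 5/2)
obs 3: x=1 → posterior Beta(11/2, 5/2)
obs 4: x=0 → posterior Beta(11/2, 7/2)

7/18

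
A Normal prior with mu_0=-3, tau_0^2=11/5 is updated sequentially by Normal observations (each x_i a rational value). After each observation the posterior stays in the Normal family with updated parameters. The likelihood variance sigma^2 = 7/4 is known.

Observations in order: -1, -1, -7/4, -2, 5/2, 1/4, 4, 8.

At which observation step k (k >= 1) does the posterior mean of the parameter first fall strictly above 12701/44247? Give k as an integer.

obs 1: x=-1 → posterior Normal(-149/79, 77/79)
obs 2: x=-1 → posterior Normal(-193/123, 77/123)
obs 3: x=-7/4 → posterior Normal(-270/167, 77/167)
obs 4: x=-2 → posterior Normal(-358/211, 77/211)
obs 5: x=5/2 → posterior Normal(-248/255, 77/255)
obs 6: x=1/4 → posterior Normal(-237/299, 77/299)
obs 7: x=4 → posterior Normal(-61/343, 11/49)
obs 8: x=8 → posterior Normal(97/129, 77/387)

k = 8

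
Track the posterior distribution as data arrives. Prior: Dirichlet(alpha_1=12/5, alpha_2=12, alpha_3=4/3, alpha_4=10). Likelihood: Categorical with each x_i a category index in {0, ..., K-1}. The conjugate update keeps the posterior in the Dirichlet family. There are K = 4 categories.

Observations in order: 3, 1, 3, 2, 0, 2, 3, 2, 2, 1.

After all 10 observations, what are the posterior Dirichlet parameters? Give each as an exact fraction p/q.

obs 1: x=3 → posterior Dirichlet(12/5, 12, 4/3, 11)
obs 2: x=1 → posterior Dirichlet(12/5, 13, 4/3, 11)
obs 3: x=3 → posterior Dirichlet(12/5, 13, 4/3, 12)
obs 4: x=2 → posterior Dirichlet(12/5, 13, 7/3, 12)
obs 5: x=0 → posterior Dirichlet(17/5, 13, 7/3, 12)
obs 6: x=2 → posterior Dirichlet(17/5, 13, 10/3, 12)
obs 7: x=3 → posterior Dirichlet(17/5, 13, 10/3, 13)
obs 8: x=2 → posterior Dirichlet(17/5, 13, 13/3, 13)
obs 9: x=2 → posterior Dirichlet(17/5, 13, 16/3, 13)
obs 10: x=1 → posterior Dirichlet(17/5, 14, 16/3, 13)

alpha_1=17/5, alpha_2=14, alpha_3=16/3, alpha_4=13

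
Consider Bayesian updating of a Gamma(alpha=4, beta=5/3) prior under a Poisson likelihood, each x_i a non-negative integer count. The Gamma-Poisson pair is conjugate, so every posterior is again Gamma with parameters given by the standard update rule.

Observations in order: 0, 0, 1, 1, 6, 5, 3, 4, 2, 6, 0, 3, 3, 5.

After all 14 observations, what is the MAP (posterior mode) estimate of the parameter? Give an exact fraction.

126/47

obs 1: x=0 → posterior Gamma(4, 8/3)
obs 2: x=0 → posterior Gamma(4, 11/3)
obs 3: x=1 → posterior Gamma(5, 14/3)
obs 4: x=1 → posterior Gamma(6, 17/3)
obs 5: x=6 → posterior Gamma(12, 20/3)
obs 6: x=5 → posterior Gamma(17, 23/3)
obs 7: x=3 → posterior Gamma(20, 26/3)
obs 8: x=4 → posterior Gamma(24, 29/3)
obs 9: x=2 → posterior Gamma(26, 32/3)
obs 10: x=6 → posterior Gamma(32, 35/3)
obs 11: x=0 → posterior Gamma(32, 38/3)
obs 12: x=3 → posterior Gamma(35, 41/3)
obs 13: x=3 → posterior Gamma(38, 44/3)
obs 14: x=5 → posterior Gamma(43, 47/3)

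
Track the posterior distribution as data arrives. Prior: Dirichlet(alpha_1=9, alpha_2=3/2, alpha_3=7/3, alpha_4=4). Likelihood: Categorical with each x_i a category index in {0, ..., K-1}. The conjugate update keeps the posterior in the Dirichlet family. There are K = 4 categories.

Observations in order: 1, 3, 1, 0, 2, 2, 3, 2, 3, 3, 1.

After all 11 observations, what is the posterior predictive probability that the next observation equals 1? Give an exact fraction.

obs 1: x=1 → posterior Dirichlet(9, 5/2, 7/3, 4)
obs 2: x=3 → posterior Dirichlet(9, 5/2, 7/3, 5)
obs 3: x=1 → posterior Dirichlet(9, 7/2, 7/3, 5)
obs 4: x=0 → posterior Dirichlet(10, 7/2, 7/3, 5)
obs 5: x=2 → posterior Dirichlet(10, 7/2, 10/3, 5)
obs 6: x=2 → posterior Dirichlet(10, 7/2, 13/3, 5)
obs 7: x=3 → posterior Dirichlet(10, 7/2, 13/3, 6)
obs 8: x=2 → posterior Dirichlet(10, 7/2, 16/3, 6)
obs 9: x=3 → posterior Dirichlet(10, 7/2, 16/3, 7)
obs 10: x=3 → posterior Dirichlet(10, 7/2, 16/3, 8)
obs 11: x=1 → posterior Dirichlet(10, 9/2, 16/3, 8)

27/167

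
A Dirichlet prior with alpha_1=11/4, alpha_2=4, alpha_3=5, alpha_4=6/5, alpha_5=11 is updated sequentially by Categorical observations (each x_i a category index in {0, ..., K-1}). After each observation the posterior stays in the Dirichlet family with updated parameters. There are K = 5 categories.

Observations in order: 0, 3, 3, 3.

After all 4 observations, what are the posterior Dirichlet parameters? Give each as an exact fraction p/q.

obs 1: x=0 → posterior Dirichlet(15/4, 4, 5, 6/5, 11)
obs 2: x=3 → posterior Dirichlet(15/4, 4, 5, 11/5, 11)
obs 3: x=3 → posterior Dirichlet(15/4, 4, 5, 16/5, 11)
obs 4: x=3 → posterior Dirichlet(15/4, 4, 5, 21/5, 11)

alpha_1=15/4, alpha_2=4, alpha_3=5, alpha_4=21/5, alpha_5=11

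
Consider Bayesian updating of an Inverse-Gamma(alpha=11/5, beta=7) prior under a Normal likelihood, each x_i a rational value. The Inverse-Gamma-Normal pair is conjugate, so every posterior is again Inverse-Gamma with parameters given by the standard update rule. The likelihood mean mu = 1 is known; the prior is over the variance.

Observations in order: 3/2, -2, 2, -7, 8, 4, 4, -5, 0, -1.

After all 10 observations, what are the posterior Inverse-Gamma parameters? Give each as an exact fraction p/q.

alpha=36/5, beta=785/8

obs 1: x=3/2 → posterior Inverse-Gamma(27/10, 57/8)
obs 2: x=-2 → posterior Inverse-Gamma(16/5, 93/8)
obs 3: x=2 → posterior Inverse-Gamma(37/10, 97/8)
obs 4: x=-7 → posterior Inverse-Gamma(21/5, 353/8)
obs 5: x=8 → posterior Inverse-Gamma(47/10, 549/8)
obs 6: x=4 → posterior Inverse-Gamma(26/5, 585/8)
obs 7: x=4 → posterior Inverse-Gamma(57/10, 621/8)
obs 8: x=-5 → posterior Inverse-Gamma(31/5, 765/8)
obs 9: x=0 → posterior Inverse-Gamma(67/10, 769/8)
obs 10: x=-1 → posterior Inverse-Gamma(36/5, 785/8)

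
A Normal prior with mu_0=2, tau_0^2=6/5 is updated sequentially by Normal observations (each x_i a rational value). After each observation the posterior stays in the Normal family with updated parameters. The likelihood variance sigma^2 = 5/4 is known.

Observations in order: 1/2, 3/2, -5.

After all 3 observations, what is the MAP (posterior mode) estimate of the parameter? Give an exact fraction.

-22/97

obs 1: x=1/2 → posterior Normal(62/49, 30/49)
obs 2: x=3/2 → posterior Normal(98/73, 30/73)
obs 3: x=-5 → posterior Normal(-22/97, 30/97)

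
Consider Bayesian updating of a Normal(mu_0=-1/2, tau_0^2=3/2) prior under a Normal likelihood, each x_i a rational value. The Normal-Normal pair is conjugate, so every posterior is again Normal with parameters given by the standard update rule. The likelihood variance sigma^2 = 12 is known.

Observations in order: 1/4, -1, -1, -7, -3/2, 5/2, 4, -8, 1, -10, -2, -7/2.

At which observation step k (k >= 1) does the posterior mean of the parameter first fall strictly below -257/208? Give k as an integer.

obs 1: x=1/4 → posterior Normal(-5/12, 4/3)
obs 2: x=-1 → posterior Normal(-19/40, 6/5)
obs 3: x=-1 → posterior Normal(-23/44, 12/11)
obs 4: x=-7 → posterior Normal(-17/16, 1)
obs 5: x=-3/2 → posterior Normal(-57/52, 12/13)
obs 6: x=5/2 → posterior Normal(-47/56, 6/7)
obs 7: x=4 → posterior Normal(-31/60, 4/5)
obs 8: x=-8 → posterior Normal(-63/64, 3/4)
obs 9: x=1 → posterior Normal(-59/68, 12/17)
obs 10: x=-10 → posterior Normal(-11/8, 2/3)
obs 11: x=-2 → posterior Normal(-107/76, 12/19)
obs 12: x=-7/2 → posterior Normal(-121/80, 3/5)

k = 10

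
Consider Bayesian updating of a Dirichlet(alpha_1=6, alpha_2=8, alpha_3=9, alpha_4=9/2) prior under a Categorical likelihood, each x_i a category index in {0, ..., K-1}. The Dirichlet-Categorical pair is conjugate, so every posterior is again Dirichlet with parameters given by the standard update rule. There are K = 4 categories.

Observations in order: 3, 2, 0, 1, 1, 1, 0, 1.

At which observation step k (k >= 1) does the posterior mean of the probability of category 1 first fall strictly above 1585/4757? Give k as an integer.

obs 1: x=3 → posterior Dirichlet(6, 8, 9, 11/2)
obs 2: x=2 → posterior Dirichlet(6, 8, 10, 11/2)
obs 3: x=0 → posterior Dirichlet(7, 8, 10, 11/2)
obs 4: x=1 → posterior Dirichlet(7, 9, 10, 11/2)
obs 5: x=1 → posterior Dirichlet(7, 10, 10, 11/2)
obs 6: x=1 → posterior Dirichlet(7, 11, 10, 11/2)
obs 7: x=0 → posterior Dirichlet(8, 11, 10, 11/2)
obs 8: x=1 → posterior Dirichlet(8, 12, 10, 11/2)

k = 8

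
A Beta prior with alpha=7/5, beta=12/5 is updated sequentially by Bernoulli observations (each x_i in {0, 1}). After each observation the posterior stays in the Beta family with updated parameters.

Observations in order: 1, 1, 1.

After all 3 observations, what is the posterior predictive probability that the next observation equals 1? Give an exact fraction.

obs 1: x=1 → posterior Beta(12/5, 12/5)
obs 2: x=1 → posterior Beta(17/5, 12/5)
obs 3: x=1 → posterior Beta(22/5, 12/5)

11/17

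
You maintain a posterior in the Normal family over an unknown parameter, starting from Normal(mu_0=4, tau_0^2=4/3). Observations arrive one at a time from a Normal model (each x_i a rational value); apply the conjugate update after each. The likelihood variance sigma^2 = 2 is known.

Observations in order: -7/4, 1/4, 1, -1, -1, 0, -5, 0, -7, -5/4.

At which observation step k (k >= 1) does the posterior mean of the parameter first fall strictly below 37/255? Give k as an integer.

k = 7

obs 1: x=-7/4 → posterior Normal(17/10, 4/5)
obs 2: x=1/4 → posterior Normal(9/7, 4/7)
obs 3: x=1 → posterior Normal(11/9, 4/9)
obs 4: x=-1 → posterior Normal(9/11, 4/11)
obs 5: x=-1 → posterior Normal(7/13, 4/13)
obs 6: x=0 → posterior Normal(7/15, 4/15)
obs 7: x=-5 → posterior Normal(-3/17, 4/17)
obs 8: x=0 → posterior Normal(-3/19, 4/19)
obs 9: x=-7 → posterior Normal(-17/21, 4/21)
obs 10: x=-5/4 → posterior Normal(-39/46, 4/23)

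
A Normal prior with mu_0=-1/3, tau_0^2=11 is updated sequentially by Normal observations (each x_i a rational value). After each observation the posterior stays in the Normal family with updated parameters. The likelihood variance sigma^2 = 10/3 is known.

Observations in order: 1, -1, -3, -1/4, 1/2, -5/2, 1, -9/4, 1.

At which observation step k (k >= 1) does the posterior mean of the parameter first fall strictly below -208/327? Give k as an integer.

obs 1: x=1 → posterior Normal(89/129, 110/43)
obs 2: x=-1 → posterior Normal(-5/114, 55/38)
obs 3: x=-3 → posterior Normal(-307/327, 110/109)
obs 4: x=-1/4 → posterior Normal(-1327/1704, 55/71)
obs 5: x=1/2 → posterior Normal(-1129/2100, 22/35)
obs 6: x=-5/2 → posterior Normal(-163/192, 55/104)
obs 7: x=1 → posterior Normal(-1723/2892, 110/241)
obs 8: x=-9/4 → posterior Normal(-1307/1644, 55/137)
obs 9: x=1 → posterior Normal(-1109/1842, 110/307)

k = 3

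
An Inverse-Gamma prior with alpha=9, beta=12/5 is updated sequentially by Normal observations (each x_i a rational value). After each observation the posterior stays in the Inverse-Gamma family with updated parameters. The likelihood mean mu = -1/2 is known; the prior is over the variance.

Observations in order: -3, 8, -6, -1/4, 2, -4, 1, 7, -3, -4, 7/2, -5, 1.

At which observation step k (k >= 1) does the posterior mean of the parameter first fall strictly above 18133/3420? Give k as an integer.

obs 1: x=-3 → posterior Inverse-Gamma(19/2, 221/40)
obs 2: x=8 → posterior Inverse-Gamma(10, 833/20)
obs 3: x=-6 → posterior Inverse-Gamma(21/2, 2271/40)
obs 4: x=-1/4 → posterior Inverse-Gamma(11, 9089/160)
obs 5: x=2 → posterior Inverse-Gamma(23/2, 9589/160)
obs 6: x=-4 → posterior Inverse-Gamma(12, 10569/160)
obs 7: x=1 → posterior Inverse-Gamma(25/2, 10749/160)
obs 8: x=7 → posterior Inverse-Gamma(13, 15249/160)
obs 9: x=-3 → posterior Inverse-Gamma(27/2, 15749/160)
obs 10: x=-4 → posterior Inverse-Gamma(14, 16729/160)
obs 11: x=7/2 → posterior Inverse-Gamma(29/2, 18009/160)
obs 12: x=-5 → posterior Inverse-Gamma(15, 19629/160)
obs 13: x=1 → posterior Inverse-Gamma(31/2, 19809/160)

k = 3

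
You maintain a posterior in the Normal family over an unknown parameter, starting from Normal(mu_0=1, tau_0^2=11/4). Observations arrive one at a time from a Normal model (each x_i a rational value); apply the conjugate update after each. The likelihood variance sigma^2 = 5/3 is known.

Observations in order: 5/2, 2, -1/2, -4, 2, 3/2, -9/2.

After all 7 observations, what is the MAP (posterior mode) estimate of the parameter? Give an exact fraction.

obs 1: x=5/2 → posterior Normal(205/106, 55/53)
obs 2: x=2 → posterior Normal(337/172, 55/86)
obs 3: x=-1/2 → posterior Normal(152/119, 55/119)
obs 4: x=-4 → posterior Normal(5/38, 55/152)
obs 5: x=2 → posterior Normal(86/185, 11/37)
obs 6: x=3/2 → posterior Normal(271/436, 55/218)
obs 7: x=-9/2 → posterior Normal(-13/251, 55/251)

-13/251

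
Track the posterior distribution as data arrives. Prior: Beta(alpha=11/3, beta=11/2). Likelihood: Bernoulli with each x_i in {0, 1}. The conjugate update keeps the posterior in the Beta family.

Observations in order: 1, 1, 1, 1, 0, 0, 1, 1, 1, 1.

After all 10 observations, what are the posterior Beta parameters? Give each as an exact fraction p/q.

obs 1: x=1 → posterior Beta(14/3, 11/2)
obs 2: x=1 → posterior Beta(17/3, 11/2)
obs 3: x=1 → posterior Beta(20/3, 11/2)
obs 4: x=1 → posterior Beta(23/3, 11/2)
obs 5: x=0 → posterior Beta(23/3, 13/2)
obs 6: x=0 → posterior Beta(23/3, 15/2)
obs 7: x=1 → posterior Beta(26/3, 15/2)
obs 8: x=1 → posterior Beta(29/3, 15/2)
obs 9: x=1 → posterior Beta(32/3, 15/2)
obs 10: x=1 → posterior Beta(35/3, 15/2)

alpha=35/3, beta=15/2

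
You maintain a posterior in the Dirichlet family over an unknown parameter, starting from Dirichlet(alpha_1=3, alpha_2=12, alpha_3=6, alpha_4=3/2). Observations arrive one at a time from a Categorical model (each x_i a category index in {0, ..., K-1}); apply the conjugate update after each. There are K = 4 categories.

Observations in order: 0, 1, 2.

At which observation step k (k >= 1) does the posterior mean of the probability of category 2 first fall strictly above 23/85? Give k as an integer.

k = 3

obs 1: x=0 → posterior Dirichlet(4, 12, 6, 3/2)
obs 2: x=1 → posterior Dirichlet(4, 13, 6, 3/2)
obs 3: x=2 → posterior Dirichlet(4, 13, 7, 3/2)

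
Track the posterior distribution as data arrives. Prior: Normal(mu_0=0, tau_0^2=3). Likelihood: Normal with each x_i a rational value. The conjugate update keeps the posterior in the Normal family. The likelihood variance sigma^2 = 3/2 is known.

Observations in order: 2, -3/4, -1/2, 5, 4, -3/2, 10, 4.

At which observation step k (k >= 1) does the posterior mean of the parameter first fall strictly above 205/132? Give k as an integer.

k = 5

obs 1: x=2 → posterior Normal(4/3, 1)
obs 2: x=-3/4 → posterior Normal(1/2, 3/5)
obs 3: x=-1/2 → posterior Normal(3/14, 3/7)
obs 4: x=5 → posterior Normal(23/18, 1/3)
obs 5: x=4 → posterior Normal(39/22, 3/11)
obs 6: x=-3/2 → posterior Normal(33/26, 3/13)
obs 7: x=10 → posterior Normal(73/30, 1/5)
obs 8: x=4 → posterior Normal(89/34, 3/17)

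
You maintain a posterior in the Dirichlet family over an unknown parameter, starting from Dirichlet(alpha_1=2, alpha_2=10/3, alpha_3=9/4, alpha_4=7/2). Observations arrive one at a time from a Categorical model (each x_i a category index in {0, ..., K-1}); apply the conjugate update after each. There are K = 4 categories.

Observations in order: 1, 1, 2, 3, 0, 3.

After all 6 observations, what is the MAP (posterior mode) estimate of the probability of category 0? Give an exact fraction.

24/157

obs 1: x=1 → posterior Dirichlet(2, 13/3, 9/4, 7/2)
obs 2: x=1 → posterior Dirichlet(2, 16/3, 9/4, 7/2)
obs 3: x=2 → posterior Dirichlet(2, 16/3, 13/4, 7/2)
obs 4: x=3 → posterior Dirichlet(2, 16/3, 13/4, 9/2)
obs 5: x=0 → posterior Dirichlet(3, 16/3, 13/4, 9/2)
obs 6: x=3 → posterior Dirichlet(3, 16/3, 13/4, 11/2)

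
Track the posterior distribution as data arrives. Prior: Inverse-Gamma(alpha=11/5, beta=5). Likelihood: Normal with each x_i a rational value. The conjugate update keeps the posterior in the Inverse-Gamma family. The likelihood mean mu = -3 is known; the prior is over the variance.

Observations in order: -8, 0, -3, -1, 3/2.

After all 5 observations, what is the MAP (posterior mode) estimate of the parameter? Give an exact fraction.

obs 1: x=-8 → posterior Inverse-Gamma(27/10, 35/2)
obs 2: x=0 → posterior Inverse-Gamma(16/5, 22)
obs 3: x=-3 → posterior Inverse-Gamma(37/10, 22)
obs 4: x=-1 → posterior Inverse-Gamma(21/5, 24)
obs 5: x=3/2 → posterior Inverse-Gamma(47/10, 273/8)

455/76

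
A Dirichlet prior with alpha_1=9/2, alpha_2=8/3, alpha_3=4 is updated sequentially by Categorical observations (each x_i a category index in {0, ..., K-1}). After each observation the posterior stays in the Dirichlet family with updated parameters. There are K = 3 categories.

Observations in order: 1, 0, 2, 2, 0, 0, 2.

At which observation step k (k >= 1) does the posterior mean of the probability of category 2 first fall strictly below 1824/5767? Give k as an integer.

k = 2

obs 1: x=1 → posterior Dirichlet(9/2, 11/3, 4)
obs 2: x=0 → posterior Dirichlet(11/2, 11/3, 4)
obs 3: x=2 → posterior Dirichlet(11/2, 11/3, 5)
obs 4: x=2 → posterior Dirichlet(11/2, 11/3, 6)
obs 5: x=0 → posterior Dirichlet(13/2, 11/3, 6)
obs 6: x=0 → posterior Dirichlet(15/2, 11/3, 6)
obs 7: x=2 → posterior Dirichlet(15/2, 11/3, 7)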